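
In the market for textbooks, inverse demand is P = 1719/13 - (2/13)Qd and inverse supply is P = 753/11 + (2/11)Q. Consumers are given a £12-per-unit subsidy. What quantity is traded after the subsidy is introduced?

Pre-subsidy: 1719/13 - (2/13)Q = 753/11 + (2/11)Q gives Q* = 190 and P* = 103.
With the rebate, buyers effectively pay Pb = Ps − 12, where Ps is the price sellers receive.
On the curves, Pb = 1719/13 - (2/13)Q and Ps = 753/11 + (2/11)Q; the wedge Ps − Pb = 12 gives 753/11 + (2/11)Q − (1719/13 - (2/13)Q) = 12, so Q' = 225.75.
Then Pb = 1719/13 − (2/13)·225.75 = 97.5 and Ps = 753/11 + (2/11)·225.75 = 109.5.

Q' = 225.75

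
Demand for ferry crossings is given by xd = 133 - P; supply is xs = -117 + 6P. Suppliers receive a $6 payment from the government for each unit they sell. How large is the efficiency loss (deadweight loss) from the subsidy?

Pre-subsidy: 133 - P = -117 + 6P gives P* = 250/7, x* = 681/7.
With the subsidy, sellers receive Ps = Pb + 6 for each unit, where Pb is the price buyers pay.
Supply in terms of Pb becomes xs = -117 + 6(Pb + 6) = -81 + 6Pb. Setting this equal to demand: 133 - Pb = -81 + 6Pb, so Pb = 214/7.
Sellers receive Ps = 214/7 + 6 = 256/7; x' = 133 − 1·(214/7) = 717/7.
The subsidy expands output by 717/7 − 681/7 = 36/7 past the efficient level; on those units the gap between marginal cost and willingness to pay runs from 0 up to 6.
DWL = ½ × 6 × 36/7 = 108/7.

Deadweight loss = 108/7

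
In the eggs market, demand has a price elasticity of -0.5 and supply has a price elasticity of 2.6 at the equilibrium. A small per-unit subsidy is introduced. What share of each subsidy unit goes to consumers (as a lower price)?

Consumer share = 26/31

For a small subsidy around the equilibrium, the benefit split depends on the relative slopes, which at a point are proportional to the elasticities.
Buyer share = εs/(εs + |εd|) = 2.6/(2.6 + 0.5) = 26/31; seller share = |εd|/(εs + |εd|) = 5/31.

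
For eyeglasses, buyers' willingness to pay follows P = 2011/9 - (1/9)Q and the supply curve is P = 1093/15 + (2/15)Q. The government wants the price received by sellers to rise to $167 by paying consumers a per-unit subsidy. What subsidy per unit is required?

Required subsidy s = $22 per unit

At a seller price of 167, quantity supplied is -546.5 + 7.5·167 = 706.
Buyers absorb 706 only when they pay Pb = 2011/9 − (1/9)·706 = 145.
s = Ps − Pb = 167 − 145 = 22.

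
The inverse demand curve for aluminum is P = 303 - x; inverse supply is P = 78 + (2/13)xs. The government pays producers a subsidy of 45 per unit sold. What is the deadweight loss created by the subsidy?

Deadweight loss = 877.5

Pre-subsidy: 303 - x = 78 + (2/13)x gives x* = 195 and P* = 108.
With the subsidy, sellers receive Ps = Pb + 45 for each unit, where Pb is the price buyers pay.
On the curves, Pb = 303 - x and Ps = 78 + (2/13)x; the wedge Ps − Pb = 45 gives 78 + (2/13)x − (303 - x) = 45, so x' = 234.
Then Pb = 303 − 1·234 = 69 and Ps = 78 + (2/13)·234 = 114.
The subsidy expands output by 234 − 195 = 39 past the efficient level; on those units the gap between marginal cost and willingness to pay runs from 0 up to 45.
DWL = ½ × 45 × 39 = 877.5.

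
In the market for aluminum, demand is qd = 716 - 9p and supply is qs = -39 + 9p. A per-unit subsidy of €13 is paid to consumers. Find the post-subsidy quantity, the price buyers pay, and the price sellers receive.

q' = 397; buyers pay 319/9; sellers receive 436/9

Pre-subsidy: 716 - 9p = -39 + 9p gives p* = 755/18, q* = 338.5.
With the rebate, buyers effectively pay pb = ps − 13, where ps is the price sellers receive.
Demand in terms of ps becomes qd = 716 − 9(ps − 13) = 833 - 9ps. Setting this equal to supply: 833 - 9ps = -39 + 9ps, so ps = 436/9.
Buyers pay pb = 436/9 − 13 = 319/9; q' = -39 + 9·(436/9) = 397.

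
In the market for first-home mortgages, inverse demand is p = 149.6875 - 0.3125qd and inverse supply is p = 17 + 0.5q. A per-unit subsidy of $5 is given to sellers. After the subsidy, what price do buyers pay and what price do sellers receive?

Buyers pay 2515/26; sellers receive 2645/26

Pre-subsidy: 149.6875 - 0.3125q = 17 + 0.5q gives q* = 2123/13 and p* = 2565/26.
With the subsidy, sellers receive ps = pb + 5 for each unit, where pb is the price buyers pay.
On the curves, pb = 149.6875 - 0.3125q and ps = 17 + 0.5q; the wedge ps − pb = 5 gives 17 + 0.5q − (149.6875 - 0.3125q) = 5, so q' = 2203/13.
Then pb = 149.6875 − 0.3125·(2203/13) = 2515/26 and ps = 17 + 0.5·(2203/13) = 2645/26.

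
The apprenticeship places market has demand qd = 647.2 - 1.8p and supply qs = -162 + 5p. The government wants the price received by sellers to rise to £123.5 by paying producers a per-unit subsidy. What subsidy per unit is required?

Required subsidy s = £17 per unit

At a seller price of 123.5, quantity supplied is -162 + 5·123.5 = 455.5.
Buyers absorb 455.5 only when they pay pb with 647.2 − 1.8·pb = 455.5, i.e. pb = 106.5.
s = ps − pb = 123.5 − 106.5 = 17.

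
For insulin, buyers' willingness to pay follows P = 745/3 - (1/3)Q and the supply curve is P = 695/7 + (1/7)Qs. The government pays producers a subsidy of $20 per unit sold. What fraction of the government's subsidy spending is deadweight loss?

Pre-subsidy: 745/3 - (1/3)Q = 695/7 + (1/7)Q gives Q* = 313 and P* = 144.
With the subsidy, sellers receive Ps = Pb + 20 for each unit, where Pb is the price buyers pay.
On the curves, Pb = 745/3 - (1/3)Q and Ps = 695/7 + (1/7)Q; the wedge Ps − Pb = 20 gives 695/7 + (1/7)Q − (745/3 - (1/3)Q) = 20, so Q' = 355.
Then Pb = 745/3 − (1/3)·355 = 130 and Ps = 695/7 + (1/7)·355 = 150.
ΔCS = ½(313 + 355)(144 − 130) = 4676; ΔPS = ½(313 + 355)(150 − 144) = 2004.
Government spending = 20 × 355 = 7100.
DWL = ½ × 20 × (355 − 313) = 420; fraction = 420 / 7100 = 21/355.

DWL / government spending = 21/355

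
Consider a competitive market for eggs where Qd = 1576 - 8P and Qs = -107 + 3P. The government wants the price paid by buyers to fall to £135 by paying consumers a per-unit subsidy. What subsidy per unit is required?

Required subsidy s = £66 per unit

At a buyer price of 135, quantity demanded is 1576 − 8·135 = 496.
Sellers supply 496 only when they receive Ps with -107 + 3·Ps = 496, i.e. Ps = 201.
s = Ps − Pb = 201 − 135 = 66.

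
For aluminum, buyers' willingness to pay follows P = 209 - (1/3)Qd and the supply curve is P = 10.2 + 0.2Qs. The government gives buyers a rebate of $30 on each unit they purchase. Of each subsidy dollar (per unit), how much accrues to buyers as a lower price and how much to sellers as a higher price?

Pre-subsidy: 209 - (1/3)Q = 10.2 + 0.2Q gives Q* = 372.75 and P* = 84.75.
With the rebate, buyers effectively pay Pb = Ps − 30, where Ps is the price sellers receive.
On the curves, Pb = 209 - (1/3)Q and Ps = 10.2 + 0.2Q; the wedge Ps − Pb = 30 gives 10.2 + 0.2Q − (209 - (1/3)Q) = 30, so Q' = 429.
Then Pb = 209 − (1/3)·429 = 66 and Ps = 10.2 + 0.2·429 = 96.
Buyers' price falls by P* − Pb = 84.75 − 66 = 18.75; sellers' price rises by Ps − P* = 96 − 84.75 = 11.25.

Buyers gain $18.75 per unit; sellers gain $11.25 per unit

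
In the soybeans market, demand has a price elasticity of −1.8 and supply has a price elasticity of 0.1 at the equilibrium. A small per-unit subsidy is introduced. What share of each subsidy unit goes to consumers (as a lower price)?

For a small subsidy around the equilibrium, the benefit split depends on the relative slopes, which at a point are proportional to the elasticities.
Buyer share = εs/(εs + |εd|) = 0.1/(0.1 + 1.8) = 1/19; seller share = |εd|/(εs + |εd|) = 18/19.

Consumer share = 1/19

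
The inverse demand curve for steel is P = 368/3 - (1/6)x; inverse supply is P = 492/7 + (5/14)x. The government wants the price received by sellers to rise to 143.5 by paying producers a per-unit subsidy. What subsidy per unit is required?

Required subsidy s = 55 per unit

At a seller price of 143.5, quantity supplied is -196.8 + 2.8·143.5 = 205.
Buyers absorb 205 only when they pay Pb = 368/3 − (1/6)·205 = 88.5.
s = Ps − Pb = 143.5 − 88.5 = 55.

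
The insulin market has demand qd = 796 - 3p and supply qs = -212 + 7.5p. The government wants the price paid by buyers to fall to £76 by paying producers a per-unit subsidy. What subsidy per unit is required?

At a buyer price of 76, quantity demanded is 796 − 3·76 = 568.
Sellers supply 568 only when they receive ps with -212 + 7.5·ps = 568, i.e. ps = 104.
s = ps − pb = 104 − 76 = 28.

Required subsidy s = £28 per unit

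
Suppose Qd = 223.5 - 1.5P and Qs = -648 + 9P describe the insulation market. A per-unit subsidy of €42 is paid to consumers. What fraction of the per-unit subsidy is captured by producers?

Pre-subsidy: 223.5 - 1.5P = -648 + 9P gives P* = 83, Q* = 99.
With the rebate, buyers effectively pay Pb = Ps − 42, where Ps is the price sellers receive.
Demand in terms of Ps becomes Qd = 223.5 − 1.5(Ps − 42) = 286.5 - 1.5Ps. Setting this equal to supply: 286.5 - 1.5Ps = -648 + 9Ps, so Ps = 89.
Buyers pay Pb = 89 − 42 = 47; Q' = -648 + 9·89 = 153.
Buyers' price falls by P* − Pb = 83 − 47 = 36; sellers' price rises by Ps − P* = 89 − 83 = 6.
So producers capture 6/42 = 1/7 of each unit of subsidy.

Producer share = 1/7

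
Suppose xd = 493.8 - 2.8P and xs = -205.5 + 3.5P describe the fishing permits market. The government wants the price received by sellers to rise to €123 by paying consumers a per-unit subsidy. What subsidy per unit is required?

Required subsidy s = €27 per unit

At a seller price of 123, quantity supplied is -205.5 + 3.5·123 = 225.
Buyers absorb 225 only when they pay Pb with 493.8 − 2.8·Pb = 225, i.e. Pb = 96.
s = Ps − Pb = 123 − 96 = 27.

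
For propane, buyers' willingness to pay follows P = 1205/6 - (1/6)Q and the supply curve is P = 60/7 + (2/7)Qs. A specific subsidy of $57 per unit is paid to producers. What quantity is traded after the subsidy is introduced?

Q' = 551

Pre-subsidy: 1205/6 - (1/6)Q = 60/7 + (2/7)Q gives Q* = 425 and P* = 130.
With the subsidy, sellers receive Ps = Pb + 57 for each unit, where Pb is the price buyers pay.
On the curves, Pb = 1205/6 - (1/6)Q and Ps = 60/7 + (2/7)Q; the wedge Ps − Pb = 57 gives 60/7 + (2/7)Q − (1205/6 - (1/6)Q) = 57, so Q' = 551.
Then Pb = 1205/6 − (1/6)·551 = 109 and Ps = 60/7 + (2/7)·551 = 166.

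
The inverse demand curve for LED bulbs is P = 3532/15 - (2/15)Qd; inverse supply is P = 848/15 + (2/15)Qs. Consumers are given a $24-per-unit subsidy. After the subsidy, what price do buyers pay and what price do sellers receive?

Pre-subsidy: 3532/15 - (2/15)Q = 848/15 + (2/15)Q gives Q* = 671 and P* = 146.
With the rebate, buyers effectively pay Pb = Ps − 24, where Ps is the price sellers receive.
On the curves, Pb = 3532/15 - (2/15)Q and Ps = 848/15 + (2/15)Q; the wedge Ps − Pb = 24 gives 848/15 + (2/15)Q − (3532/15 - (2/15)Q) = 24, so Q' = 761.
Then Pb = 3532/15 − (2/15)·761 = 134 and Ps = 848/15 + (2/15)·761 = 158.

Buyers pay $134; sellers receive $158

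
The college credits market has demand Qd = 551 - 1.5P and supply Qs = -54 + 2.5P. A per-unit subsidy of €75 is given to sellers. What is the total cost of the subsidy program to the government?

Government cost = €29582.8125

Pre-subsidy: 551 - 1.5P = -54 + 2.5P gives P* = 151.25, Q* = 324.125.
With the subsidy, sellers receive Ps = Pb + 75 for each unit, where Pb is the price buyers pay.
Supply in terms of Pb becomes Qs = -54 + 2.5(Pb + 75) = 133.5 + 2.5Pb. Setting this equal to demand: 551 - 1.5Pb = 133.5 + 2.5Pb, so Pb = 104.375.
Sellers receive Ps = 104.375 + 75 = 179.375; Q' = 551 − 1.5·104.375 = 394.4375.
Government outlay = subsidy × quantity = 75 × 394.4375 = 29582.8125.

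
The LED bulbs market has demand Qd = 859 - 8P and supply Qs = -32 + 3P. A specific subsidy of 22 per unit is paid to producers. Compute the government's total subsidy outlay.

Pre-subsidy: 859 - 8P = -32 + 3P gives P* = 81, Q* = 211.
With the subsidy, sellers receive Ps = Pb + 22 for each unit, where Pb is the price buyers pay.
Supply in terms of Pb becomes Qs = -32 + 3(Pb + 22) = 34 + 3Pb. Setting this equal to demand: 859 - 8Pb = 34 + 3Pb, so Pb = 75.
Sellers receive Ps = 75 + 22 = 97; Q' = 859 − 8·75 = 259.
Government outlay = subsidy × quantity = 22 × 259 = 5698.

Government cost = 5698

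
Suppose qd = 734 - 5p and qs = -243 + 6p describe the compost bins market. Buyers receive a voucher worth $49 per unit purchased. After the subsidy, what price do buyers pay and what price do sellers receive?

Pre-subsidy: 734 - 5p = -243 + 6p gives p* = 977/11, q* = 3189/11.
With the rebate, buyers effectively pay pb = ps − 49, where ps is the price sellers receive.
Demand in terms of ps becomes qd = 734 − 5(ps − 49) = 979 - 5ps. Setting this equal to supply: 979 - 5ps = -243 + 6ps, so ps = 1222/11.
Buyers pay pb = 1222/11 − 49 = 683/11; q' = -243 + 6·(1222/11) = 4659/11.

Buyers pay 683/11; sellers receive 1222/11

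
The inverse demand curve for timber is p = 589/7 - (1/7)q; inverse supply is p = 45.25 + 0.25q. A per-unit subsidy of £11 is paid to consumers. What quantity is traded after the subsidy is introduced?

q' = 127

Pre-subsidy: 589/7 - (1/7)q = 45.25 + 0.25q gives q* = 99 and p* = 70.
With the rebate, buyers effectively pay pb = ps − 11, where ps is the price sellers receive.
On the curves, pb = 589/7 - (1/7)q and ps = 45.25 + 0.25q; the wedge ps − pb = 11 gives 45.25 + 0.25q − (589/7 - (1/7)q) = 11, so q' = 127.
Then pb = 589/7 − (1/7)·127 = 66 and ps = 45.25 + 0.25·127 = 77.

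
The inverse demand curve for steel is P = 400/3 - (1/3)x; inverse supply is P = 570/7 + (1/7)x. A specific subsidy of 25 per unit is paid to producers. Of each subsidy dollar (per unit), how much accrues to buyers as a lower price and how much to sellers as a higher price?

Buyers gain 17.5 per unit; sellers gain 7.5 per unit

Pre-subsidy: 400/3 - (1/3)x = 570/7 + (1/7)x gives x* = 109 and P* = 97.
With the subsidy, sellers receive Ps = Pb + 25 for each unit, where Pb is the price buyers pay.
On the curves, Pb = 400/3 - (1/3)x and Ps = 570/7 + (1/7)x; the wedge Ps − Pb = 25 gives 570/7 + (1/7)x − (400/3 - (1/3)x) = 25, so x' = 161.5.
Then Pb = 400/3 − (1/3)·161.5 = 79.5 and Ps = 570/7 + (1/7)·161.5 = 104.5.
Buyers' price falls by P* − Pb = 97 − 79.5 = 17.5; sellers' price rises by Ps − P* = 104.5 − 97 = 7.5.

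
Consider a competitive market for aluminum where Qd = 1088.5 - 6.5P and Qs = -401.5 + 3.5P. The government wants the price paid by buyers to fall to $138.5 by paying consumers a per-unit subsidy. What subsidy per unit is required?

Required subsidy s = $30 per unit

At a buyer price of 138.5, quantity demanded is 1088.5 − 6.5·138.5 = 188.25.
Sellers supply 188.25 only when they receive Ps with -401.5 + 3.5·Ps = 188.25, i.e. Ps = 168.5.
s = Ps − Pb = 168.5 − 138.5 = 30.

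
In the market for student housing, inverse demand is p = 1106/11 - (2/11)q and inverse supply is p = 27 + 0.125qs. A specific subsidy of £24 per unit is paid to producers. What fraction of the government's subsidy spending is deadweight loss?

DWL / government spending = 132/1073

Pre-subsidy: 1106/11 - (2/11)q = 27 + 0.125q gives q* = 6472/27 and p* = 1538/27.
With the subsidy, sellers receive ps = pb + 24 for each unit, where pb is the price buyers pay.
On the curves, pb = 1106/11 - (2/11)q and ps = 27 + 0.125q; the wedge ps − pb = 24 gives 27 + 0.125q − (1106/11 - (2/11)q) = 24, so q' = 8584/27.
Then pb = 1106/11 − (2/11)·(8584/27) = 1154/27 and ps = 27 + 0.125·(8584/27) = 1802/27.
ΔCS = ½(6472/27 + 8584/27)(1538/27 − 1154/27) = 963584/243; ΔPS = ½(6472/27 + 8584/27)(1802/27 − 1538/27) = 662464/243.
Government spending = 24 × 8584/27 = 68672/9.
DWL = ½ × 24 × (8584/27 − 6472/27) = 2816/3; fraction = (2816/3) / (68672/9) = 132/1073.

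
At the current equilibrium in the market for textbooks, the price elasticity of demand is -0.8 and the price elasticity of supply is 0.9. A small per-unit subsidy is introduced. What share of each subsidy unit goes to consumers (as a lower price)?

Consumer share = 9/17

For a small subsidy around the equilibrium, the benefit split depends on the relative slopes, which at a point are proportional to the elasticities.
Buyer share = εs/(εs + |εd|) = 0.9/(0.9 + 0.8) = 9/17; seller share = |εd|/(εs + |εd|) = 8/17.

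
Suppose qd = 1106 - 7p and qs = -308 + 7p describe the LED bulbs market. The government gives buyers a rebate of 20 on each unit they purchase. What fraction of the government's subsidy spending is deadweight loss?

Pre-subsidy: 1106 - 7p = -308 + 7p gives p* = 101, q* = 399.
With the rebate, buyers effectively pay pb = ps − 20, where ps is the price sellers receive.
Demand in terms of ps becomes qd = 1106 − 7(ps − 20) = 1246 - 7ps. Setting this equal to supply: 1246 - 7ps = -308 + 7ps, so ps = 111.
Buyers pay pb = 111 − 20 = 91; q' = -308 + 7·111 = 469.
ΔCS = ½(399 + 469)(101 − 91) = 4340; ΔPS = ½(399 + 469)(111 − 101) = 4340.
Government spending = 20 × 469 = 9380.
DWL = ½ × 20 × (469 − 399) = 700; fraction = 700 / 9380 = 5/67.

DWL / government spending = 5/67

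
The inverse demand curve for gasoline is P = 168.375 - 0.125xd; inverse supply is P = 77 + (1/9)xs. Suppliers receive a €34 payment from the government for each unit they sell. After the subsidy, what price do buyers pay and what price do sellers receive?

Buyers pay €102; sellers receive €136

Pre-subsidy: 168.375 - 0.125x = 77 + (1/9)x gives x* = 387 and P* = 120.
With the subsidy, sellers receive Ps = Pb + 34 for each unit, where Pb is the price buyers pay.
On the curves, Pb = 168.375 - 0.125x and Ps = 77 + (1/9)x; the wedge Ps − Pb = 34 gives 77 + (1/9)x − (168.375 - 0.125x) = 34, so x' = 531.
Then Pb = 168.375 − 0.125·531 = 102 and Ps = 77 + (1/9)·531 = 136.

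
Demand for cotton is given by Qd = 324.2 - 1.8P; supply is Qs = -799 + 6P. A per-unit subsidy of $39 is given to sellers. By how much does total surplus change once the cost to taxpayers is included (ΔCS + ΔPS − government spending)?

Net change in total surplus = -$1053

Pre-subsidy: 324.2 - 1.8P = -799 + 6P gives P* = 144, Q* = 65.
With the subsidy, sellers receive Ps = Pb + 39 for each unit, where Pb is the price buyers pay.
Supply in terms of Pb becomes Qs = -799 + 6(Pb + 39) = -565 + 6Pb. Setting this equal to demand: 324.2 - 1.8Pb = -565 + 6Pb, so Pb = 114.
Sellers receive Ps = 114 + 39 = 153; Q' = 324.2 − 1.8·114 = 119.
ΔCS = ½(65 + 119)(144 − 114) = 2760; ΔPS = ½(65 + 119)(153 − 144) = 828.
Government spending = 39 × 119 = 4641.
Net change = 2760 + 828 − 4641 = -1053. The loss equals the DWL triangle ½·39·54.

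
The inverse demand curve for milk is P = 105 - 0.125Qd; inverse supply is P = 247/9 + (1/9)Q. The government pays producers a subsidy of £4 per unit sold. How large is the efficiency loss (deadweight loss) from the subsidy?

Deadweight loss = 576/17

Pre-subsidy: 105 - 0.125Q = 247/9 + (1/9)Q gives Q* = 5584/17 and P* = 1087/17.
With the subsidy, sellers receive Ps = Pb + 4 for each unit, where Pb is the price buyers pay.
On the curves, Pb = 105 - 0.125Q and Ps = 247/9 + (1/9)Q; the wedge Ps − Pb = 4 gives 247/9 + (1/9)Q − (105 - 0.125Q) = 4, so Q' = 5872/17.
Then Pb = 105 − 0.125·(5872/17) = 1051/17 and Ps = 247/9 + (1/9)·(5872/17) = 1119/17.
The subsidy expands output by 5872/17 − 5584/17 = 288/17 past the efficient level; on those units the gap between marginal cost and willingness to pay runs from 0 up to 4.
DWL = ½ × 4 × 288/17 = 576/17.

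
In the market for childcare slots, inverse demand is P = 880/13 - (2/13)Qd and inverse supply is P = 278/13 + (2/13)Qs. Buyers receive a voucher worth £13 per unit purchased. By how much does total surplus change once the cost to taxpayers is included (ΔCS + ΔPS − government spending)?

Net change in total surplus = -£274.625

Pre-subsidy: 880/13 - (2/13)Q = 278/13 + (2/13)Q gives Q* = 150.5 and P* = 579/13.
With the rebate, buyers effectively pay Pb = Ps − 13, where Ps is the price sellers receive.
On the curves, Pb = 880/13 - (2/13)Q and Ps = 278/13 + (2/13)Q; the wedge Ps − Pb = 13 gives 278/13 + (2/13)Q − (880/13 - (2/13)Q) = 13, so Q' = 192.75.
Then Pb = 880/13 − (2/13)·192.75 = 989/26 and Ps = 278/13 + (2/13)·192.75 = 1327/26.
ΔCS = ½(150.5 + 192.75)(579/13 − 989/26) = 1115.5625; ΔPS = ½(150.5 + 192.75)(1327/26 − 579/13) = 1115.5625.
Government spending = 13 × 192.75 = 2505.75.
Net change = 1115.5625 + 1115.5625 − 2505.75 = -274.625. The loss equals the DWL triangle ½·13·42.25.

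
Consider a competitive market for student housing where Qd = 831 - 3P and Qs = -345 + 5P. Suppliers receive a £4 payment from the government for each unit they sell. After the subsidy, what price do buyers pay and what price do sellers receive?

Pre-subsidy: 831 - 3P = -345 + 5P gives P* = 147, Q* = 390.
With the subsidy, sellers receive Ps = Pb + 4 for each unit, where Pb is the price buyers pay.
Supply in terms of Pb becomes Qs = -345 + 5(Pb + 4) = -325 + 5Pb. Setting this equal to demand: 831 - 3Pb = -325 + 5Pb, so Pb = 144.5.
Sellers receive Ps = 144.5 + 4 = 148.5; Q' = 831 − 3·144.5 = 397.5.

Buyers pay £144.5; sellers receive £148.5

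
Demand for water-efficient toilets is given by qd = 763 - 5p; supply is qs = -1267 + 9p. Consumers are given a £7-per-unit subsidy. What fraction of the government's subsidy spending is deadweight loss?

Pre-subsidy: 763 - 5p = -1267 + 9p gives p* = 145, q* = 38.
With the rebate, buyers effectively pay pb = ps − 7, where ps is the price sellers receive.
Demand in terms of ps becomes qd = 763 − 5(ps − 7) = 798 - 5ps. Setting this equal to supply: 798 - 5ps = -1267 + 9ps, so ps = 147.5.
Buyers pay pb = 147.5 − 7 = 140.5; q' = -1267 + 9·147.5 = 60.5.
ΔCS = ½(38 + 60.5)(145 − 140.5) = 221.625; ΔPS = ½(38 + 60.5)(147.5 − 145) = 123.125.
Government spending = 7 × 60.5 = 423.5.
DWL = ½ × 7 × (60.5 − 38) = 78.75; fraction = 78.75 / 423.5 = 45/242.

DWL / government spending = 45/242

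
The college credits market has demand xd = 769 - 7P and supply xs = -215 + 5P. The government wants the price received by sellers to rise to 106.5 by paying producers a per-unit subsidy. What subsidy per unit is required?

At a seller price of 106.5, quantity supplied is -215 + 5·106.5 = 317.5.
Buyers absorb 317.5 only when they pay Pb with 769 − 7·Pb = 317.5, i.e. Pb = 64.5.
s = Ps − Pb = 106.5 − 64.5 = 42.

Required subsidy s = 42 per unit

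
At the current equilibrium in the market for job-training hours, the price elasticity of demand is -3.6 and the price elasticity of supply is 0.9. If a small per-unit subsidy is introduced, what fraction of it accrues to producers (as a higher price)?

For a small subsidy around the equilibrium, the benefit split depends on the relative slopes, which at a point are proportional to the elasticities.
Buyer share = εs/(εs + |εd|) = 0.9/(0.9 + 3.6) = 0.2; seller share = |εd|/(εs + |εd|) = 0.8.
So producers capture 0.8 of the subsidy.

Producer share = 0.8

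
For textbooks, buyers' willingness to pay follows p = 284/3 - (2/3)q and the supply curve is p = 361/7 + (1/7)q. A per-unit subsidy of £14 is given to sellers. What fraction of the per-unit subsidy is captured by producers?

Pre-subsidy: 284/3 - (2/3)q = 361/7 + (1/7)q gives q* = 905/17 and p* = 1006/17.
With the subsidy, sellers receive ps = pb + 14 for each unit, where pb is the price buyers pay.
On the curves, pb = 284/3 - (2/3)q and ps = 361/7 + (1/7)q; the wedge ps − pb = 14 gives 361/7 + (1/7)q − (284/3 - (2/3)q) = 14, so q' = 1199/17.
Then pb = 284/3 − (2/3)·(1199/17) = 810/17 and ps = 361/7 + (1/7)·(1199/17) = 1048/17.
Buyers' price falls by p* − pb = 1006/17 − 810/17 = 196/17; sellers' price rises by ps − p* = 1048/17 − 1006/17 = 42/17.
So producers capture (42/17)/14 = 3/17 of each unit of subsidy.

Producer share = 3/17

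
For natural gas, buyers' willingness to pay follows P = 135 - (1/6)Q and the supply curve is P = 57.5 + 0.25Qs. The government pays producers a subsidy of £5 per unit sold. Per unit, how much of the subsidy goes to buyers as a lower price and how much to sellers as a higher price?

Buyers gain £2 per unit; sellers gain £3 per unit

Pre-subsidy: 135 - (1/6)Q = 57.5 + 0.25Q gives Q* = 186 and P* = 104.
With the subsidy, sellers receive Ps = Pb + 5 for each unit, where Pb is the price buyers pay.
On the curves, Pb = 135 - (1/6)Q and Ps = 57.5 + 0.25Q; the wedge Ps − Pb = 5 gives 57.5 + 0.25Q − (135 - (1/6)Q) = 5, so Q' = 198.
Then Pb = 135 − (1/6)·198 = 102 and Ps = 57.5 + 0.25·198 = 107.
Buyers' price falls by P* − Pb = 104 − 102 = 2; sellers' price rises by Ps − P* = 107 − 104 = 3.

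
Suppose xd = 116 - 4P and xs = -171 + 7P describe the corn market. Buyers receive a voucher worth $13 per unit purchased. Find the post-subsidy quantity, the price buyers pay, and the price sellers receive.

Pre-subsidy: 116 - 4P = -171 + 7P gives P* = 287/11, x* = 128/11.
With the rebate, buyers effectively pay Pb = Ps − 13, where Ps is the price sellers receive.
Demand in terms of Ps becomes xd = 116 − 4(Ps − 13) = 168 - 4Ps. Setting this equal to supply: 168 - 4Ps = -171 + 7Ps, so Ps = 339/11.
Buyers pay Pb = 339/11 − 13 = 196/11; x' = -171 + 7·(339/11) = 492/11.

x' = 492/11; buyers pay 196/11; sellers receive 339/11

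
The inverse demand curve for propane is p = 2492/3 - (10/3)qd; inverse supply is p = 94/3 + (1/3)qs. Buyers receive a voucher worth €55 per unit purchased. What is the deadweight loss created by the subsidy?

Deadweight loss = €412.5

Pre-subsidy: 2492/3 - (10/3)q = 94/3 + (1/3)q gives q* = 218 and p* = 104.
With the rebate, buyers effectively pay pb = ps − 55, where ps is the price sellers receive.
On the curves, pb = 2492/3 - (10/3)q and ps = 94/3 + (1/3)q; the wedge ps − pb = 55 gives 94/3 + (1/3)q − (2492/3 - (10/3)q) = 55, so q' = 233.
Then pb = 2492/3 − (10/3)·233 = 54 and ps = 94/3 + (1/3)·233 = 109.
The subsidy expands output by 233 − 218 = 15 past the efficient level; on those units the gap between marginal cost and willingness to pay runs from 0 up to 55.
DWL = ½ × 55 × 15 = 412.5.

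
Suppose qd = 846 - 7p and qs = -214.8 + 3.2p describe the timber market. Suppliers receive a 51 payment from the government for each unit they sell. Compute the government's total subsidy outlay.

Pre-subsidy: 846 - 7p = -214.8 + 3.2p gives p* = 104, q* = 118.
With the subsidy, sellers receive ps = pb + 51 for each unit, where pb is the price buyers pay.
Supply in terms of pb becomes qs = -214.8 + 3.2(pb + 51) = -51.6 + 3.2pb. Setting this equal to demand: 846 - 7pb = -51.6 + 3.2pb, so pb = 88.
Sellers receive ps = 88 + 51 = 139; q' = 846 − 7·88 = 230.
Government outlay = subsidy × quantity = 51 × 230 = 11730.

Government cost = 11730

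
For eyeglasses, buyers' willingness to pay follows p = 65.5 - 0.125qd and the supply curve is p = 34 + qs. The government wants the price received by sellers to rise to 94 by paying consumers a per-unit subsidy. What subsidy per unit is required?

At a seller price of 94, quantity supplied is -34 + 1·94 = 60.
Buyers absorb 60 only when they pay pb = 65.5 − 0.125·60 = 58.
s = ps − pb = 94 − 58 = 36.

Required subsidy s = 36 per unit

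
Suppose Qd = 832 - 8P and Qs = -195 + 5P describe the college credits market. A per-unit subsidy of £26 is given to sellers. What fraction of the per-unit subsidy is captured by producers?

Producer share = 8/13

Pre-subsidy: 832 - 8P = -195 + 5P gives P* = 79, Q* = 200.
With the subsidy, sellers receive Ps = Pb + 26 for each unit, where Pb is the price buyers pay.
Supply in terms of Pb becomes Qs = -195 + 5(Pb + 26) = -65 + 5Pb. Setting this equal to demand: 832 - 8Pb = -65 + 5Pb, so Pb = 69.
Sellers receive Ps = 69 + 26 = 95; Q' = 832 − 8·69 = 280.
Buyers' price falls by P* − Pb = 79 − 69 = 10; sellers' price rises by Ps − P* = 95 − 79 = 16.
So producers capture 16/26 = 8/13 of each unit of subsidy.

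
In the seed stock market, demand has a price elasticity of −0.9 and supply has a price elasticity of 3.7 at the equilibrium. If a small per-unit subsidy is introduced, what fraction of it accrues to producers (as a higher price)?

For a small subsidy around the equilibrium, the benefit split depends on the relative slopes, which at a point are proportional to the elasticities.
Buyer share = εs/(εs + |εd|) = 3.7/(3.7 + 0.9) = 37/46; seller share = |εd|/(εs + |εd|) = 9/46.
So producers capture 9/46 of the subsidy.

Producer share = 9/46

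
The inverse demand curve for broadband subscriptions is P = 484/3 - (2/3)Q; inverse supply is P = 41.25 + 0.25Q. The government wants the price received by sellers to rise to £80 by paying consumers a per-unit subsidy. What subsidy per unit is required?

Required subsidy s = £22 per unit

At a seller price of 80, quantity supplied is -165 + 4·80 = 155.
Buyers absorb 155 only when they pay Pb = 484/3 − (2/3)·155 = 58.
s = Ps − Pb = 80 − 58 = 22.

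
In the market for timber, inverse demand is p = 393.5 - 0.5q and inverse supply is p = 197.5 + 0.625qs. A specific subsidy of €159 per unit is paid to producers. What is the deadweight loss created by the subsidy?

Pre-subsidy: 393.5 - 0.5q = 197.5 + 0.625q gives q* = 1568/9 and p* = 5515/18.
With the subsidy, sellers receive ps = pb + 159 for each unit, where pb is the price buyers pay.
On the curves, pb = 393.5 - 0.5q and ps = 197.5 + 0.625q; the wedge ps − pb = 159 gives 197.5 + 0.625q − (393.5 - 0.5q) = 159, so q' = 2840/9.
Then pb = 393.5 − 0.5·(2840/9) = 4243/18 and ps = 197.5 + 0.625·(2840/9) = 7105/18.
The subsidy expands output by 2840/9 − 1568/9 = 424/3 past the efficient level; on those units the gap between marginal cost and willingness to pay runs from 0 up to 159.
DWL = ½ × 159 × 424/3 = 11236.

Deadweight loss = €11236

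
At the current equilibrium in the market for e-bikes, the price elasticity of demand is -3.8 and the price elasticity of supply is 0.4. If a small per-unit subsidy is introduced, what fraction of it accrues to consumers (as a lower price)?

For a small subsidy around the equilibrium, the benefit split depends on the relative slopes, which at a point are proportional to the elasticities.
Buyer share = εs/(εs + |εd|) = 0.4/(0.4 + 3.8) = 2/21; seller share = |εd|/(εs + |εd|) = 19/21.

Consumer share = 2/21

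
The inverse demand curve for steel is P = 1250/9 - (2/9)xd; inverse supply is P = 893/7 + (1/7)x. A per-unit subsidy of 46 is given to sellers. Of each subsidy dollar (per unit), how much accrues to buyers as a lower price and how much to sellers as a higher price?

Pre-subsidy: 1250/9 - (2/9)x = 893/7 + (1/7)x gives x* = 31 and P* = 132.
With the subsidy, sellers receive Ps = Pb + 46 for each unit, where Pb is the price buyers pay.
On the curves, Pb = 1250/9 - (2/9)x and Ps = 893/7 + (1/7)x; the wedge Ps − Pb = 46 gives 893/7 + (1/7)x − (1250/9 - (2/9)x) = 46, so x' = 157.
Then Pb = 1250/9 − (2/9)·157 = 104 and Ps = 893/7 + (1/7)·157 = 150.
Buyers' price falls by P* − Pb = 132 − 104 = 28; sellers' price rises by Ps − P* = 150 − 132 = 18.

Buyers gain 28 per unit; sellers gain 18 per unit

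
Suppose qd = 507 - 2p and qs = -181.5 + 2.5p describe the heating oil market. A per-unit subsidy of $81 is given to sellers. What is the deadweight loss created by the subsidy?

Deadweight loss = $3645

Pre-subsidy: 507 - 2p = -181.5 + 2.5p gives p* = 153, q* = 201.
With the subsidy, sellers receive ps = pb + 81 for each unit, where pb is the price buyers pay.
Supply in terms of pb becomes qs = -181.5 + 2.5(pb + 81) = 21 + 2.5pb. Setting this equal to demand: 507 - 2pb = 21 + 2.5pb, so pb = 108.
Sellers receive ps = 108 + 81 = 189; q' = 507 − 2·108 = 291.
The subsidy expands output by 291 − 201 = 90 past the efficient level; on those units the gap between marginal cost and willingness to pay runs from 0 up to 81.
DWL = ½ × 81 × 90 = 3645.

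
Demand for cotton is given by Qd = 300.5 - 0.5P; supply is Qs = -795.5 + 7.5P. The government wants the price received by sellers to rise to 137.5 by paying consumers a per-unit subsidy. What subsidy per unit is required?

At a seller price of 137.5, quantity supplied is -795.5 + 7.5·137.5 = 235.75.
Buyers absorb 235.75 only when they pay Pb with 300.5 − 0.5·Pb = 235.75, i.e. Pb = 129.5.
s = Ps − Pb = 137.5 − 129.5 = 8.

Required subsidy s = 8 per unit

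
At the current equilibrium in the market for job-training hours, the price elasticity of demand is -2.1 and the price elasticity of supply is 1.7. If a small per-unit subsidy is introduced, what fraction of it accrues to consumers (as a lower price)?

Consumer share = 17/38

For a small subsidy around the equilibrium, the benefit split depends on the relative slopes, which at a point are proportional to the elasticities.
Buyer share = εs/(εs + |εd|) = 1.7/(1.7 + 2.1) = 17/38; seller share = |εd|/(εs + |εd|) = 21/38.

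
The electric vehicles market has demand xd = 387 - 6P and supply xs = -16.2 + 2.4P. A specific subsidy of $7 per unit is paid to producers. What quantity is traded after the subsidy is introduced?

x' = 111

Pre-subsidy: 387 - 6P = -16.2 + 2.4P gives P* = 48, x* = 99.
With the subsidy, sellers receive Ps = Pb + 7 for each unit, where Pb is the price buyers pay.
Supply in terms of Pb becomes xs = -16.2 + 2.4(Pb + 7) = 0.6 + 2.4Pb. Setting this equal to demand: 387 - 6Pb = 0.6 + 2.4Pb, so Pb = 46.
Sellers receive Ps = 46 + 7 = 53; x' = 387 − 6·46 = 111.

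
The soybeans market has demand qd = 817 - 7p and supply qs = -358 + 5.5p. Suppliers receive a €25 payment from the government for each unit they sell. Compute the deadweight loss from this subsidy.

Pre-subsidy: 817 - 7p = -358 + 5.5p gives p* = 94, q* = 159.
With the subsidy, sellers receive ps = pb + 25 for each unit, where pb is the price buyers pay.
Supply in terms of pb becomes qs = -358 + 5.5(pb + 25) = -220.5 + 5.5pb. Setting this equal to demand: 817 - 7pb = -220.5 + 5.5pb, so pb = 83.
Sellers receive ps = 83 + 25 = 108; q' = 817 − 7·83 = 236.
The subsidy expands output by 236 − 159 = 77 past the efficient level; on those units the gap between marginal cost and willingness to pay runs from 0 up to 25.
DWL = ½ × 25 × 77 = 962.5.

Deadweight loss = €962.5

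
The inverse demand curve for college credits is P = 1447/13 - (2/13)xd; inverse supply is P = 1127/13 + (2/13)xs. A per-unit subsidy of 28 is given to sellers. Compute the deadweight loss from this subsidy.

Deadweight loss = 1274

Pre-subsidy: 1447/13 - (2/13)x = 1127/13 + (2/13)x gives x* = 80 and P* = 99.
With the subsidy, sellers receive Ps = Pb + 28 for each unit, where Pb is the price buyers pay.
On the curves, Pb = 1447/13 - (2/13)x and Ps = 1127/13 + (2/13)x; the wedge Ps − Pb = 28 gives 1127/13 + (2/13)x − (1447/13 - (2/13)x) = 28, so x' = 171.
Then Pb = 1447/13 − (2/13)·171 = 85 and Ps = 1127/13 + (2/13)·171 = 113.
The subsidy expands output by 171 − 80 = 91 past the efficient level; on those units the gap between marginal cost and willingness to pay runs from 0 up to 28.
DWL = ½ × 28 × 91 = 1274.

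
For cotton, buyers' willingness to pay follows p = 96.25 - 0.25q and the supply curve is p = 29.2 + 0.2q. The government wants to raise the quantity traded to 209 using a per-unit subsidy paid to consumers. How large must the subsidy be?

At q = 209, from the demand curve buyers pay pb = 96.25 − 0.25·209 = 44; from the supply curve sellers need ps = 29.2 + 0.2·209 = 71.
The subsidy must fill the gap: s = ps − pb = 71 − 44 = 27.

Required subsidy s = 27 per unit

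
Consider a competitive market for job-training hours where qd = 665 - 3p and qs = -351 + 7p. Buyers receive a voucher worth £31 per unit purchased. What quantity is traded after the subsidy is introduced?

Pre-subsidy: 665 - 3p = -351 + 7p gives p* = 101.6, q* = 360.2.
With the rebate, buyers effectively pay pb = ps − 31, where ps is the price sellers receive.
Demand in terms of ps becomes qd = 665 − 3(ps − 31) = 758 - 3ps. Setting this equal to supply: 758 - 3ps = -351 + 7ps, so ps = 110.9.
Buyers pay pb = 110.9 − 31 = 79.9; q' = -351 + 7·110.9 = 425.3.

q' = 425.3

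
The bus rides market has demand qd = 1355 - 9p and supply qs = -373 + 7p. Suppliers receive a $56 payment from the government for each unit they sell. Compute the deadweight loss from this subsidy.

Pre-subsidy: 1355 - 9p = -373 + 7p gives p* = 108, q* = 383.
With the subsidy, sellers receive ps = pb + 56 for each unit, where pb is the price buyers pay.
Supply in terms of pb becomes qs = -373 + 7(pb + 56) = 19 + 7pb. Setting this equal to demand: 1355 - 9pb = 19 + 7pb, so pb = 83.5.
Sellers receive ps = 83.5 + 56 = 139.5; q' = 1355 − 9·83.5 = 603.5.
The subsidy expands output by 603.5 − 383 = 220.5 past the efficient level; on those units the gap between marginal cost and willingness to pay runs from 0 up to 56.
DWL = ½ × 56 × 220.5 = 6174.

Deadweight loss = $6174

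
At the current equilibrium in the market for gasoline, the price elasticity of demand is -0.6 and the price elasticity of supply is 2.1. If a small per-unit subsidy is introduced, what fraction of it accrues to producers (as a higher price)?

For a small subsidy around the equilibrium, the benefit split depends on the relative slopes, which at a point are proportional to the elasticities.
Buyer share = εs/(εs + |εd|) = 2.1/(2.1 + 0.6) = 7/9; seller share = |εd|/(εs + |εd|) = 2/9.
So producers capture 2/9 of the subsidy.

Producer share = 2/9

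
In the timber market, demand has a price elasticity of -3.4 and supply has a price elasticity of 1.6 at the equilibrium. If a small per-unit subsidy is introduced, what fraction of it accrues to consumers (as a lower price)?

Consumer share = 0.32

For a small subsidy around the equilibrium, the benefit split depends on the relative slopes, which at a point are proportional to the elasticities.
Buyer share = εs/(εs + |εd|) = 1.6/(1.6 + 3.4) = 0.32; seller share = |εd|/(εs + |εd|) = 0.68.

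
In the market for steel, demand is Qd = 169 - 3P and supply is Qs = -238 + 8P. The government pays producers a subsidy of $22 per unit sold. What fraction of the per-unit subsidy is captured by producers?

Producer share = 3/11

Pre-subsidy: 169 - 3P = -238 + 8P gives P* = 37, Q* = 58.
With the subsidy, sellers receive Ps = Pb + 22 for each unit, where Pb is the price buyers pay.
Supply in terms of Pb becomes Qs = -238 + 8(Pb + 22) = -62 + 8Pb. Setting this equal to demand: 169 - 3Pb = -62 + 8Pb, so Pb = 21.
Sellers receive Ps = 21 + 22 = 43; Q' = 169 − 3·21 = 106.
Buyers' price falls by P* − Pb = 37 − 21 = 16; sellers' price rises by Ps − P* = 43 − 37 = 6.
So producers capture 6/22 = 3/11 of each unit of subsidy.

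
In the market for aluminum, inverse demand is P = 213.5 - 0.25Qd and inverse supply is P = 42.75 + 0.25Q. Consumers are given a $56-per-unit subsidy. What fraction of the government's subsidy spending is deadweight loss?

DWL / government spending = 112/907

Pre-subsidy: 213.5 - 0.25Q = 42.75 + 0.25Q gives Q* = 341.5 and P* = 128.125.
With the rebate, buyers effectively pay Pb = Ps − 56, where Ps is the price sellers receive.
On the curves, Pb = 213.5 - 0.25Q and Ps = 42.75 + 0.25Q; the wedge Ps − Pb = 56 gives 42.75 + 0.25Q − (213.5 - 0.25Q) = 56, so Q' = 453.5.
Then Pb = 213.5 − 0.25·453.5 = 100.125 and Ps = 42.75 + 0.25·453.5 = 156.125.
ΔCS = ½(341.5 + 453.5)(128.125 − 100.125) = 11130; ΔPS = ½(341.5 + 453.5)(156.125 − 128.125) = 11130.
Government spending = 56 × 453.5 = 25396.
DWL = ½ × 56 × (453.5 − 341.5) = 3136; fraction = 3136 / 25396 = 112/907.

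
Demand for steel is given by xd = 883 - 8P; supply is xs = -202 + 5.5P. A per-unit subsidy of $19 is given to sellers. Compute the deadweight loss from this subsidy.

Deadweight loss = 15884/27

Pre-subsidy: 883 - 8P = -202 + 5.5P gives P* = 2170/27, x* = 6481/27.
With the subsidy, sellers receive Ps = Pb + 19 for each unit, where Pb is the price buyers pay.
Supply in terms of Pb becomes xs = -202 + 5.5(Pb + 19) = -97.5 + 5.5Pb. Setting this equal to demand: 883 - 8Pb = -97.5 + 5.5Pb, so Pb = 1961/27.
Sellers receive Ps = 1961/27 + 19 = 2474/27; x' = 883 − 8·(1961/27) = 8153/27.
The subsidy expands output by 8153/27 − 6481/27 = 1672/27 past the efficient level; on those units the gap between marginal cost and willingness to pay runs from 0 up to 19.
DWL = ½ × 19 × 1672/27 = 15884/27.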